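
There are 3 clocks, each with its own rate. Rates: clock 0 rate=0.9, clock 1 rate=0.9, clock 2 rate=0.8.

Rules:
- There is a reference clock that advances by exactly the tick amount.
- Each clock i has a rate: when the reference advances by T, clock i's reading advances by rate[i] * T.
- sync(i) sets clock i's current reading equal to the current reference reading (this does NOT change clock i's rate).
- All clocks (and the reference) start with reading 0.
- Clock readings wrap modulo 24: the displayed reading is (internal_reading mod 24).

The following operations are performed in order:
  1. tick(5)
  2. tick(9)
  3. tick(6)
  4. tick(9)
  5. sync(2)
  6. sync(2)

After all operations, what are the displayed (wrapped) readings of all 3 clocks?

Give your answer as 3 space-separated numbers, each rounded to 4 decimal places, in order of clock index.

Answer: 2.1000 2.1000 5.0000

Derivation:
After op 1 tick(5): ref=5.0000 raw=[4.5000 4.5000 4.0000]
After op 2 tick(9): ref=14.0000 raw=[12.6000 12.6000 11.2000]
After op 3 tick(6): ref=20.0000 raw=[18.0000 18.0000 16.0000]
After op 4 tick(9): ref=29.0000 raw=[26.1000 26.1000 23.2000]
After op 5 sync(2): ref=29.0000 raw=[26.1000 26.1000 29.0000]
After op 6 sync(2): ref=29.0000 raw=[26.1000 26.1000 29.0000]
Wrap final raw readings (mod 24): 26.1000 mod 24 = 2.1000; 26.1000 mod 24 = 2.1000; 29.0000 mod 24 = 5.0000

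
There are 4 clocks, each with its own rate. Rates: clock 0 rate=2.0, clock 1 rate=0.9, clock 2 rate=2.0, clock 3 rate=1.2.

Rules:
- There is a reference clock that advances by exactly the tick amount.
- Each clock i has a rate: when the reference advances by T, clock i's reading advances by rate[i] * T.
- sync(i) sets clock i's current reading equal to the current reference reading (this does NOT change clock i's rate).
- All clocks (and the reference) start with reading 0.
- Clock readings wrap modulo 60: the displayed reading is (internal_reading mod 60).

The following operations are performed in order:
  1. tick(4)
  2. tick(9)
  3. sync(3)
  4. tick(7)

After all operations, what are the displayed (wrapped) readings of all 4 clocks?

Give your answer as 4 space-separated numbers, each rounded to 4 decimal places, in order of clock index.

After op 1 tick(4): ref=4.0000 raw=[8.0000 3.6000 8.0000 4.8000]
After op 2 tick(9): ref=13.0000 raw=[26.0000 11.7000 26.0000 15.6000]
After op 3 sync(3): ref=13.0000 raw=[26.0000 11.7000 26.0000 13.0000]
After op 4 tick(7): ref=20.0000 raw=[40.0000 18.0000 40.0000 21.4000]
Wrap final raw readings (mod 60): 40.0000 mod 60 = 40.0000; 18.0000 mod 60 = 18.0000; 40.0000 mod 60 = 40.0000; 21.4000 mod 60 = 21.4000

Answer: 40.0000 18.0000 40.0000 21.4000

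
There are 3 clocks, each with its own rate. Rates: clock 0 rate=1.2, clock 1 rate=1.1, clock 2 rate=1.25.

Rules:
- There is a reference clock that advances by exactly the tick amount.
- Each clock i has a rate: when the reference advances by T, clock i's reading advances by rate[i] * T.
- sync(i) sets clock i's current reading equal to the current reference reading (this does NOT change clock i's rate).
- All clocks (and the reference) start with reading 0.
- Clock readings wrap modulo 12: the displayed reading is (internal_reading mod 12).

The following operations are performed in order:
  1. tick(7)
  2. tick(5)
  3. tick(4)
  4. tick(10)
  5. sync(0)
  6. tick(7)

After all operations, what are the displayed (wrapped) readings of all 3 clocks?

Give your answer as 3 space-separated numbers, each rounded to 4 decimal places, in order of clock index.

Answer: 10.4000 0.3000 5.2500

Derivation:
After op 1 tick(7): ref=7.0000 raw=[8.4000 7.7000 8.7500]
After op 2 tick(5): ref=12.0000 raw=[14.4000 13.2000 15.0000]
After op 3 tick(4): ref=16.0000 raw=[19.2000 17.6000 20.0000]
After op 4 tick(10): ref=26.0000 raw=[31.2000 28.6000 32.5000]
After op 5 sync(0): ref=26.0000 raw=[26.0000 28.6000 32.5000]
After op 6 tick(7): ref=33.0000 raw=[34.4000 36.3000 41.2500]
Wrap final raw readings (mod 12): 34.4000 mod 12 = 10.4000; 36.3000 mod 12 = 0.3000; 41.2500 mod 12 = 5.2500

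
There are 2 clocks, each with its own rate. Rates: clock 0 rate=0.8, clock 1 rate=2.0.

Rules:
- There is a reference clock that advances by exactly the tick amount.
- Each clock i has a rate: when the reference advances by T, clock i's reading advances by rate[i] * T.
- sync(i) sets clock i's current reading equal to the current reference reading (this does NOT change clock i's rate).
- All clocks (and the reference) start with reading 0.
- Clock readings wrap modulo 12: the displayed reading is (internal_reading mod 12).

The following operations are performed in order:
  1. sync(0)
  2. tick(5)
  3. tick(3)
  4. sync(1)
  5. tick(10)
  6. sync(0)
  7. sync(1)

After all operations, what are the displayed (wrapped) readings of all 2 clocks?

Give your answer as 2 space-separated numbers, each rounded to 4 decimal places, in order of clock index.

Answer: 6.0000 6.0000

Derivation:
After op 1 sync(0): ref=0.0000 raw=[0.0000 0.0000]
After op 2 tick(5): ref=5.0000 raw=[4.0000 10.0000]
After op 3 tick(3): ref=8.0000 raw=[6.4000 16.0000]
After op 4 sync(1): ref=8.0000 raw=[6.4000 8.0000]
After op 5 tick(10): ref=18.0000 raw=[14.4000 28.0000]
After op 6 sync(0): ref=18.0000 raw=[18.0000 28.0000]
After op 7 sync(1): ref=18.0000 raw=[18.0000 18.0000]
Wrap final raw readings (mod 12): 18.0000 mod 12 = 6.0000; 18.0000 mod 12 = 6.0000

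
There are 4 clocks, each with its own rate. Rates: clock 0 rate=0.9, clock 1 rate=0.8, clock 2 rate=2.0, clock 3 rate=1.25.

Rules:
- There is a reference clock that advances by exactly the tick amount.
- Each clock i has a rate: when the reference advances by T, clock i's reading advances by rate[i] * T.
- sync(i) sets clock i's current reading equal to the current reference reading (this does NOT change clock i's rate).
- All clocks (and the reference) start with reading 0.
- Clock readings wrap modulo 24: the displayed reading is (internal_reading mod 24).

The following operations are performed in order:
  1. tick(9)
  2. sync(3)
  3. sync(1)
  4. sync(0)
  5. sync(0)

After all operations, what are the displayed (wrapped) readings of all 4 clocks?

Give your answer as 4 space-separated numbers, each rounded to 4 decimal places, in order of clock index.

After op 1 tick(9): ref=9.0000 raw=[8.1000 7.2000 18.0000 11.2500]
After op 2 sync(3): ref=9.0000 raw=[8.1000 7.2000 18.0000 9.0000]
After op 3 sync(1): ref=9.0000 raw=[8.1000 9.0000 18.0000 9.0000]
After op 4 sync(0): ref=9.0000 raw=[9.0000 9.0000 18.0000 9.0000]
After op 5 sync(0): ref=9.0000 raw=[9.0000 9.0000 18.0000 9.0000]
Wrap final raw readings (mod 24): 9.0000 mod 24 = 9.0000; 9.0000 mod 24 = 9.0000; 18.0000 mod 24 = 18.0000; 9.0000 mod 24 = 9.0000

Answer: 9.0000 9.0000 18.0000 9.0000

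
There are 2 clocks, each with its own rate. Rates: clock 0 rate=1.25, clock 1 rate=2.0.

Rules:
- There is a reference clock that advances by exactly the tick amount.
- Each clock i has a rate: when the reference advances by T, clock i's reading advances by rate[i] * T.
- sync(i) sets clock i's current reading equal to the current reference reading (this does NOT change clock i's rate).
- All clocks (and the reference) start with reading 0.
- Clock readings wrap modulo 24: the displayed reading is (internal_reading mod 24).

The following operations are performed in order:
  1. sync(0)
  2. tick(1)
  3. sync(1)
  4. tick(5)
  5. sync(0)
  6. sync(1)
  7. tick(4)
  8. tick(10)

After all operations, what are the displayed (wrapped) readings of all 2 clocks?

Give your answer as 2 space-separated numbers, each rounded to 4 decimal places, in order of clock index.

Answer: 23.5000 10.0000

Derivation:
After op 1 sync(0): ref=0.0000 raw=[0.0000 0.0000]
After op 2 tick(1): ref=1.0000 raw=[1.2500 2.0000]
After op 3 sync(1): ref=1.0000 raw=[1.2500 1.0000]
After op 4 tick(5): ref=6.0000 raw=[7.5000 11.0000]
After op 5 sync(0): ref=6.0000 raw=[6.0000 11.0000]
After op 6 sync(1): ref=6.0000 raw=[6.0000 6.0000]
After op 7 tick(4): ref=10.0000 raw=[11.0000 14.0000]
After op 8 tick(10): ref=20.0000 raw=[23.5000 34.0000]
Wrap final raw readings (mod 24): 23.5000 mod 24 = 23.5000; 34.0000 mod 24 = 10.0000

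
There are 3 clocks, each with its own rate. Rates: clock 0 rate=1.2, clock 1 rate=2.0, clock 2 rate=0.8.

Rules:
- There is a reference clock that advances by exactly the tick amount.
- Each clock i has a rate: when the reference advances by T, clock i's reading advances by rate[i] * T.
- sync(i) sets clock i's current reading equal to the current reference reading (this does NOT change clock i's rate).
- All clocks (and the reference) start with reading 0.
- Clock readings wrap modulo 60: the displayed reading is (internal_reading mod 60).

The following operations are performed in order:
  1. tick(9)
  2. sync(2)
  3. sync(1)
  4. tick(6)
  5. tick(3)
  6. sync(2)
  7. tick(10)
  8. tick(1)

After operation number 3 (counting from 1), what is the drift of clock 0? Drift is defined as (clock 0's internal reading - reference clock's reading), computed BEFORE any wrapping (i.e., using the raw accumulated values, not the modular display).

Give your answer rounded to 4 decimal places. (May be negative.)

After op 1 tick(9): ref=9.0000 raw=[10.8000 18.0000 7.2000]
After op 2 sync(2): ref=9.0000 raw=[10.8000 18.0000 9.0000]
After op 3 sync(1): ref=9.0000 raw=[10.8000 9.0000 9.0000]
Drift of clock 0 after op 3: 10.8000 - 9.0000 = 1.8000

Answer: 1.8000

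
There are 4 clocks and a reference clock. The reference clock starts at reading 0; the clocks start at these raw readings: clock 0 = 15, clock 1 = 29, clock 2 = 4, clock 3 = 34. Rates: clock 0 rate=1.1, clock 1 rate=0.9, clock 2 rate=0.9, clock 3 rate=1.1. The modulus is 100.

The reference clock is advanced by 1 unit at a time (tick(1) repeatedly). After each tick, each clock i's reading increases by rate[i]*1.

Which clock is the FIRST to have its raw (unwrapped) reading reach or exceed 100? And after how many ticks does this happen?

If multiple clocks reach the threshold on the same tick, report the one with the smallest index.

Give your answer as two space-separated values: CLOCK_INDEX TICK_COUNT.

clock 0: start=15, rate=1.1, needs 100-15 = 85; ticks = ceil(85/1.1) = ceil(77.2727) = 78; reading at tick 78 = 15 + 1.1*78 = 100.8000
clock 1: start=29, rate=0.9, needs 100-29 = 71; ticks = ceil(71/0.9) = ceil(78.8889) = 79; reading at tick 79 = 29 + 0.9*79 = 100.1000
clock 2: start=4, rate=0.9, needs 100-4 = 96; ticks = ceil(96/0.9) = ceil(106.6667) = 107; reading at tick 107 = 4 + 0.9*107 = 100.3000
clock 3: start=34, rate=1.1, needs 100-34 = 66; ticks = ceil(66/1.1) = ceil(60.0000) = 60; reading at tick 60 = 34 + 1.1*60 = 100.0000
Minimum tick count = 60; winners = [3]; smallest index = 3

Answer: 3 60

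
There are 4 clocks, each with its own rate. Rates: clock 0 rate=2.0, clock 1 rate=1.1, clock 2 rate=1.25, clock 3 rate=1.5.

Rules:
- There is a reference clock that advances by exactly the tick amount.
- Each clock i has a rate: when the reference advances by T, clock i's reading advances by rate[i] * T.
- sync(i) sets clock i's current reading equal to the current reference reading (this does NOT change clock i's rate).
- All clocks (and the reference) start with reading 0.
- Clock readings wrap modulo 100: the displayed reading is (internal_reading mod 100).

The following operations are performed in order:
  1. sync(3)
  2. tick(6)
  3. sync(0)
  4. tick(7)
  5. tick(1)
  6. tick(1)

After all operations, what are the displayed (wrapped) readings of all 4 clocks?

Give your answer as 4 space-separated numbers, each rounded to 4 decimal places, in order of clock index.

Answer: 24.0000 16.5000 18.7500 22.5000

Derivation:
After op 1 sync(3): ref=0.0000 raw=[0.0000 0.0000 0.0000 0.0000]
After op 2 tick(6): ref=6.0000 raw=[12.0000 6.6000 7.5000 9.0000]
After op 3 sync(0): ref=6.0000 raw=[6.0000 6.6000 7.5000 9.0000]
After op 4 tick(7): ref=13.0000 raw=[20.0000 14.3000 16.2500 19.5000]
After op 5 tick(1): ref=14.0000 raw=[22.0000 15.4000 17.5000 21.0000]
After op 6 tick(1): ref=15.0000 raw=[24.0000 16.5000 18.7500 22.5000]
Wrap final raw readings (mod 100): 24.0000 mod 100 = 24.0000; 16.5000 mod 100 = 16.5000; 18.7500 mod 100 = 18.7500; 22.5000 mod 100 = 22.5000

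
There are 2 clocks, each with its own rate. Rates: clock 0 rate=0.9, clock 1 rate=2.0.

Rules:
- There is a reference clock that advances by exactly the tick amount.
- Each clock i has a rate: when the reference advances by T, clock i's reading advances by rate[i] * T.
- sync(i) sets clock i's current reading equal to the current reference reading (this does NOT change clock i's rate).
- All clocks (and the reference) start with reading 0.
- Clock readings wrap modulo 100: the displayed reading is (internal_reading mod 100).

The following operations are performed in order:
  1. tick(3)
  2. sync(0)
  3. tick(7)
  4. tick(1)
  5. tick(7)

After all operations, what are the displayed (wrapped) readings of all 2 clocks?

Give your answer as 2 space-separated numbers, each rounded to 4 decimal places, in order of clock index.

After op 1 tick(3): ref=3.0000 raw=[2.7000 6.0000]
After op 2 sync(0): ref=3.0000 raw=[3.0000 6.0000]
After op 3 tick(7): ref=10.0000 raw=[9.3000 20.0000]
After op 4 tick(1): ref=11.0000 raw=[10.2000 22.0000]
After op 5 tick(7): ref=18.0000 raw=[16.5000 36.0000]
Wrap final raw readings (mod 100): 16.5000 mod 100 = 16.5000; 36.0000 mod 100 = 36.0000

Answer: 16.5000 36.0000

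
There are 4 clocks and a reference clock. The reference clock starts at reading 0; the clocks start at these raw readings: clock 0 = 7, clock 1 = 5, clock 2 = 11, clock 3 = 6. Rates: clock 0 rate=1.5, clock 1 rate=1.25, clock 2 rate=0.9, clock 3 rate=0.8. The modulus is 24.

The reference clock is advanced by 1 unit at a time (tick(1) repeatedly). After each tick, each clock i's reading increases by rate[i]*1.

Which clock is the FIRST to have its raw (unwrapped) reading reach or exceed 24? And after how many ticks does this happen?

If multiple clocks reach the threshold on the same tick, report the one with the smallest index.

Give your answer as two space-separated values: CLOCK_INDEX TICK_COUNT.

Answer: 0 12

Derivation:
clock 0: start=7, rate=1.5, needs 24-7 = 17; ticks = ceil(17/1.5) = ceil(11.3333) = 12; reading at tick 12 = 7 + 1.5*12 = 25.0000
clock 1: start=5, rate=1.25, needs 24-5 = 19; ticks = ceil(19/1.25) = ceil(15.2000) = 16; reading at tick 16 = 5 + 1.25*16 = 25.0000
clock 2: start=11, rate=0.9, needs 24-11 = 13; ticks = ceil(13/0.9) = ceil(14.4444) = 15; reading at tick 15 = 11 + 0.9*15 = 24.5000
clock 3: start=6, rate=0.8, needs 24-6 = 18; ticks = ceil(18/0.8) = ceil(22.5000) = 23; reading at tick 23 = 6 + 0.8*23 = 24.4000
Minimum tick count = 12; winners = [0]; smallest index = 0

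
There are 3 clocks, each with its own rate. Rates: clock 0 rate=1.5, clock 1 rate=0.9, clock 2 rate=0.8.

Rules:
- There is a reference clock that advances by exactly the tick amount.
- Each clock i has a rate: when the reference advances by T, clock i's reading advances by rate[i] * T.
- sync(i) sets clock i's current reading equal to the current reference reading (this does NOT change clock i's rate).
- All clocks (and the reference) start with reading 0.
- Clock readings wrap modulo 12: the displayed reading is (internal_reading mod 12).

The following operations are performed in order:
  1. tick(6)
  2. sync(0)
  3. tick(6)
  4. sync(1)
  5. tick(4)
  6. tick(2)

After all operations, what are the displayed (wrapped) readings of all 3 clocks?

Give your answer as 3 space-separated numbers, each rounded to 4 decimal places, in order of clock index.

Answer: 0.0000 5.4000 2.4000

Derivation:
After op 1 tick(6): ref=6.0000 raw=[9.0000 5.4000 4.8000]
After op 2 sync(0): ref=6.0000 raw=[6.0000 5.4000 4.8000]
After op 3 tick(6): ref=12.0000 raw=[15.0000 10.8000 9.6000]
After op 4 sync(1): ref=12.0000 raw=[15.0000 12.0000 9.6000]
After op 5 tick(4): ref=16.0000 raw=[21.0000 15.6000 12.8000]
After op 6 tick(2): ref=18.0000 raw=[24.0000 17.4000 14.4000]
Wrap final raw readings (mod 12): 24.0000 mod 12 = 0.0000; 17.4000 mod 12 = 5.4000; 14.4000 mod 12 = 2.4000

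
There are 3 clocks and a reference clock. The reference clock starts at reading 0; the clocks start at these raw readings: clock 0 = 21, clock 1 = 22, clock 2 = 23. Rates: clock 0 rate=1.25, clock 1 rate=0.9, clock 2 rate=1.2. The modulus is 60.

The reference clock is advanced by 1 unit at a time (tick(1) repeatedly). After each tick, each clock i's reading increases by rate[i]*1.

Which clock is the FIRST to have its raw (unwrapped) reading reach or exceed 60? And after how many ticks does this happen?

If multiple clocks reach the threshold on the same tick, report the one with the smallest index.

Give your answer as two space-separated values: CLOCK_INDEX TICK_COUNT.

clock 0: start=21, rate=1.25, needs 60-21 = 39; ticks = ceil(39/1.25) = ceil(31.2000) = 32; reading at tick 32 = 21 + 1.25*32 = 61.0000
clock 1: start=22, rate=0.9, needs 60-22 = 38; ticks = ceil(38/0.9) = ceil(42.2222) = 43; reading at tick 43 = 22 + 0.9*43 = 60.7000
clock 2: start=23, rate=1.2, needs 60-23 = 37; ticks = ceil(37/1.2) = ceil(30.8333) = 31; reading at tick 31 = 23 + 1.2*31 = 60.2000
Minimum tick count = 31; winners = [2]; smallest index = 2

Answer: 2 31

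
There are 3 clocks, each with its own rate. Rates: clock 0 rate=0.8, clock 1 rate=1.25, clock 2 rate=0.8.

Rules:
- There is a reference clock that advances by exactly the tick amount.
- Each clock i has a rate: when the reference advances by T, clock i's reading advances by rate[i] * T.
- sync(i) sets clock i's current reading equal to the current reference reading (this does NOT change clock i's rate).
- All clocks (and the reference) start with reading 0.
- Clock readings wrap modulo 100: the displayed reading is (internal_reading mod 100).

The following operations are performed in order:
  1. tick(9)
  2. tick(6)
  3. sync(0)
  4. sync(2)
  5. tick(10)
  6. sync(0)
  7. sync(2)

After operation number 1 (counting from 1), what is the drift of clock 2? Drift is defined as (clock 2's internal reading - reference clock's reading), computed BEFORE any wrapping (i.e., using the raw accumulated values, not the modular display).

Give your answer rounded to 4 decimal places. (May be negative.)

Answer: -1.8000

Derivation:
After op 1 tick(9): ref=9.0000 raw=[7.2000 11.2500 7.2000]
Drift of clock 2 after op 1: 7.2000 - 9.0000 = -1.8000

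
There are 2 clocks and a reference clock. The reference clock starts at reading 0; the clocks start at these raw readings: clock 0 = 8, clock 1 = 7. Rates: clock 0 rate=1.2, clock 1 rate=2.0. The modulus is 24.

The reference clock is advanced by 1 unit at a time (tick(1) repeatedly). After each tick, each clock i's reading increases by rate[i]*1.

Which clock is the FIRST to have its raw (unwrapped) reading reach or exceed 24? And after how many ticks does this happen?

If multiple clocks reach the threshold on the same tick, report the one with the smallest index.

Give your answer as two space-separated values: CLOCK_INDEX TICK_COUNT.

clock 0: start=8, rate=1.2, needs 24-8 = 16; ticks = ceil(16/1.2) = ceil(13.3333) = 14; reading at tick 14 = 8 + 1.2*14 = 24.8000
clock 1: start=7, rate=2.0, needs 24-7 = 17; ticks = ceil(17/2.0) = ceil(8.5000) = 9; reading at tick 9 = 7 + 2.0*9 = 25.0000
Minimum tick count = 9; winners = [1]; smallest index = 1

Answer: 1 9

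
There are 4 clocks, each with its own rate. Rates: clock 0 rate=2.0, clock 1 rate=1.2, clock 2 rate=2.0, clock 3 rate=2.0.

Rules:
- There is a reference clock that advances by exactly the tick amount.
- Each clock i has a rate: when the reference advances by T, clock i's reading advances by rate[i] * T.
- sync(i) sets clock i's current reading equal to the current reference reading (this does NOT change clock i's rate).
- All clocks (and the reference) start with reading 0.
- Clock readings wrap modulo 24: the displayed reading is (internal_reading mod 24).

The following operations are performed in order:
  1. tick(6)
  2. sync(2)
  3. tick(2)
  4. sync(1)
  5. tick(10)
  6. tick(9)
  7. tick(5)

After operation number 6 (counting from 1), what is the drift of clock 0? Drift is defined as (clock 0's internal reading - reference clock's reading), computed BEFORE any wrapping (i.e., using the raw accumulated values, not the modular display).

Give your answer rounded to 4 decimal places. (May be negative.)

Answer: 27.0000

Derivation:
After op 1 tick(6): ref=6.0000 raw=[12.0000 7.2000 12.0000 12.0000]
After op 2 sync(2): ref=6.0000 raw=[12.0000 7.2000 6.0000 12.0000]
After op 3 tick(2): ref=8.0000 raw=[16.0000 9.6000 10.0000 16.0000]
After op 4 sync(1): ref=8.0000 raw=[16.0000 8.0000 10.0000 16.0000]
After op 5 tick(10): ref=18.0000 raw=[36.0000 20.0000 30.0000 36.0000]
After op 6 tick(9): ref=27.0000 raw=[54.0000 30.8000 48.0000 54.0000]
Drift of clock 0 after op 6: 54.0000 - 27.0000 = 27.0000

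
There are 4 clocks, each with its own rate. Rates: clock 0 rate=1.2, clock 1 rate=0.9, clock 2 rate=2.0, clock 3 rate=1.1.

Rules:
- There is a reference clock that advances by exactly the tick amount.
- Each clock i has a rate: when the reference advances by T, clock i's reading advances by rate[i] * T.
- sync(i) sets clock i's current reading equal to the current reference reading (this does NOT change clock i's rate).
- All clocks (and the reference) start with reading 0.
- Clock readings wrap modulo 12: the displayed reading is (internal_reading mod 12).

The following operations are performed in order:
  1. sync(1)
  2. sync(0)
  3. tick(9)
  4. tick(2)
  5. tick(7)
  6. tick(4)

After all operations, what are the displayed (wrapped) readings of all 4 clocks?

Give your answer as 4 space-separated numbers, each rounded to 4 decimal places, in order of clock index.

After op 1 sync(1): ref=0.0000 raw=[0.0000 0.0000 0.0000 0.0000]
After op 2 sync(0): ref=0.0000 raw=[0.0000 0.0000 0.0000 0.0000]
After op 3 tick(9): ref=9.0000 raw=[10.8000 8.1000 18.0000 9.9000]
After op 4 tick(2): ref=11.0000 raw=[13.2000 9.9000 22.0000 12.1000]
After op 5 tick(7): ref=18.0000 raw=[21.6000 16.2000 36.0000 19.8000]
After op 6 tick(4): ref=22.0000 raw=[26.4000 19.8000 44.0000 24.2000]
Wrap final raw readings (mod 12): 26.4000 mod 12 = 2.4000; 19.8000 mod 12 = 7.8000; 44.0000 mod 12 = 8.0000; 24.2000 mod 12 = 0.2000

Answer: 2.4000 7.8000 8.0000 0.2000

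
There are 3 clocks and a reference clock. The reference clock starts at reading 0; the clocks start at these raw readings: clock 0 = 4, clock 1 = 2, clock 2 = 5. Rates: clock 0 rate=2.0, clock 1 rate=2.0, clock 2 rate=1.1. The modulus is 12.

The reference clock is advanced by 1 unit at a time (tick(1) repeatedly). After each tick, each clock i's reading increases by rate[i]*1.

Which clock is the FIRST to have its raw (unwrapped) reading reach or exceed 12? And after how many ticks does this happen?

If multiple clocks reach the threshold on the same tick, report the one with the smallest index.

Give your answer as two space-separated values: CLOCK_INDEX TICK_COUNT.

Answer: 0 4

Derivation:
clock 0: start=4, rate=2.0, needs 12-4 = 8; ticks = ceil(8/2.0) = ceil(4.0000) = 4; reading at tick 4 = 4 + 2.0*4 = 12.0000
clock 1: start=2, rate=2.0, needs 12-2 = 10; ticks = ceil(10/2.0) = ceil(5.0000) = 5; reading at tick 5 = 2 + 2.0*5 = 12.0000
clock 2: start=5, rate=1.1, needs 12-5 = 7; ticks = ceil(7/1.1) = ceil(6.3636) = 7; reading at tick 7 = 5 + 1.1*7 = 12.7000
Minimum tick count = 4; winners = [0]; smallest index = 0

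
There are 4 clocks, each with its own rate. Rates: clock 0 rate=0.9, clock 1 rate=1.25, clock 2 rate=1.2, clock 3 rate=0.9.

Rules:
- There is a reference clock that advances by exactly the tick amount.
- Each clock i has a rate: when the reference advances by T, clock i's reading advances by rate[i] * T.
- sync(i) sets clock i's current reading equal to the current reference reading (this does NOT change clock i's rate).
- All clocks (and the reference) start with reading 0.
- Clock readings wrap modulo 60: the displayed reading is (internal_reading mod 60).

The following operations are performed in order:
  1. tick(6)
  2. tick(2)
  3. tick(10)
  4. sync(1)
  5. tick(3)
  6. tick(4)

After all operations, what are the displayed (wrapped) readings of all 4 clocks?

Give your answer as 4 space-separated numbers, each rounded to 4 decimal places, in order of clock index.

After op 1 tick(6): ref=6.0000 raw=[5.4000 7.5000 7.2000 5.4000]
After op 2 tick(2): ref=8.0000 raw=[7.2000 10.0000 9.6000 7.2000]
After op 3 tick(10): ref=18.0000 raw=[16.2000 22.5000 21.6000 16.2000]
After op 4 sync(1): ref=18.0000 raw=[16.2000 18.0000 21.6000 16.2000]
After op 5 tick(3): ref=21.0000 raw=[18.9000 21.7500 25.2000 18.9000]
After op 6 tick(4): ref=25.0000 raw=[22.5000 26.7500 30.0000 22.5000]
Wrap final raw readings (mod 60): 22.5000 mod 60 = 22.5000; 26.7500 mod 60 = 26.7500; 30.0000 mod 60 = 30.0000; 22.5000 mod 60 = 22.5000

Answer: 22.5000 26.7500 30.0000 22.5000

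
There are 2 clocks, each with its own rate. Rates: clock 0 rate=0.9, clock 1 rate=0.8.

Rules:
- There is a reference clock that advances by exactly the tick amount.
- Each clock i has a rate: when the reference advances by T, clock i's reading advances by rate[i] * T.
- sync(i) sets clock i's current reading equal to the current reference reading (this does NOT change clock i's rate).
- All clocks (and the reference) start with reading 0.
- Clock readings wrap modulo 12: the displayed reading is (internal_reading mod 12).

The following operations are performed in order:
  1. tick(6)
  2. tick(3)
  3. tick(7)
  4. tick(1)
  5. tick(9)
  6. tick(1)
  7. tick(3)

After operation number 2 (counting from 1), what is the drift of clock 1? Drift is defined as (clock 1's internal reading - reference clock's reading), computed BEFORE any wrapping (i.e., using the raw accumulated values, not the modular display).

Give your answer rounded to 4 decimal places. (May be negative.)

Answer: -1.8000

Derivation:
After op 1 tick(6): ref=6.0000 raw=[5.4000 4.8000]
After op 2 tick(3): ref=9.0000 raw=[8.1000 7.2000]
Drift of clock 1 after op 2: 7.2000 - 9.0000 = -1.8000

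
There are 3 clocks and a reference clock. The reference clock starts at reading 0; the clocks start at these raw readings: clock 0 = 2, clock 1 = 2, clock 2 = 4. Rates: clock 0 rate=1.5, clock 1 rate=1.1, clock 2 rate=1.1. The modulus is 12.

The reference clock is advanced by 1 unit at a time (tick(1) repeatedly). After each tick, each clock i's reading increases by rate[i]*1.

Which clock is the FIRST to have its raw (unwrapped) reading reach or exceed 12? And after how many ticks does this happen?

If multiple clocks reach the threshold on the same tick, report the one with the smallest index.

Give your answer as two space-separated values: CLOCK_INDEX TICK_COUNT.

clock 0: start=2, rate=1.5, needs 12-2 = 10; ticks = ceil(10/1.5) = ceil(6.6667) = 7; reading at tick 7 = 2 + 1.5*7 = 12.5000
clock 1: start=2, rate=1.1, needs 12-2 = 10; ticks = ceil(10/1.1) = ceil(9.0909) = 10; reading at tick 10 = 2 + 1.1*10 = 13.0000
clock 2: start=4, rate=1.1, needs 12-4 = 8; ticks = ceil(8/1.1) = ceil(7.2727) = 8; reading at tick 8 = 4 + 1.1*8 = 12.8000
Minimum tick count = 7; winners = [0]; smallest index = 0

Answer: 0 7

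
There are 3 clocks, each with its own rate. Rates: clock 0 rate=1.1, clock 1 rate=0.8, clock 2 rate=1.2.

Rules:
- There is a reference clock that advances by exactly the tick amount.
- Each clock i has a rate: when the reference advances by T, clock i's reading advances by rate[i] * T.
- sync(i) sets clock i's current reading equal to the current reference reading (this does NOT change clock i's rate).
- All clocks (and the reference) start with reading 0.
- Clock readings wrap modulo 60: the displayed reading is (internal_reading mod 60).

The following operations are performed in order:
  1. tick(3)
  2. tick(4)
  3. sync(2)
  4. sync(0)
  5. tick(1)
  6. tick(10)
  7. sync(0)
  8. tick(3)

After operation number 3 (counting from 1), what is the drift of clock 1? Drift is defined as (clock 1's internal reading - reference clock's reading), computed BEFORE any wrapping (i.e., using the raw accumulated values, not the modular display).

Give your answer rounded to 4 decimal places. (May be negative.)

Answer: -1.4000

Derivation:
After op 1 tick(3): ref=3.0000 raw=[3.3000 2.4000 3.6000]
After op 2 tick(4): ref=7.0000 raw=[7.7000 5.6000 8.4000]
After op 3 sync(2): ref=7.0000 raw=[7.7000 5.6000 7.0000]
Drift of clock 1 after op 3: 5.6000 - 7.0000 = -1.4000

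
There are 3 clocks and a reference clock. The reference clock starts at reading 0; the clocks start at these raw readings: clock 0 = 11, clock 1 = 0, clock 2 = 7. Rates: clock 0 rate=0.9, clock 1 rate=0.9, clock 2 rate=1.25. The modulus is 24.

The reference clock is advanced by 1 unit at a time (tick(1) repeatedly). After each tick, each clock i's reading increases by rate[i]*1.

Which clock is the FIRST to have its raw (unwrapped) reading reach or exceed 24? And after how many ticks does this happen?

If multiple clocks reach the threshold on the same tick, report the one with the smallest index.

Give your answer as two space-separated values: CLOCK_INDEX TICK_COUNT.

clock 0: start=11, rate=0.9, needs 24-11 = 13; ticks = ceil(13/0.9) = ceil(14.4444) = 15; reading at tick 15 = 11 + 0.9*15 = 24.5000
clock 1: start=0, rate=0.9, needs 24-0 = 24; ticks = ceil(24/0.9) = ceil(26.6667) = 27; reading at tick 27 = 0 + 0.9*27 = 24.3000
clock 2: start=7, rate=1.25, needs 24-7 = 17; ticks = ceil(17/1.25) = ceil(13.6000) = 14; reading at tick 14 = 7 + 1.25*14 = 24.5000
Minimum tick count = 14; winners = [2]; smallest index = 2

Answer: 2 14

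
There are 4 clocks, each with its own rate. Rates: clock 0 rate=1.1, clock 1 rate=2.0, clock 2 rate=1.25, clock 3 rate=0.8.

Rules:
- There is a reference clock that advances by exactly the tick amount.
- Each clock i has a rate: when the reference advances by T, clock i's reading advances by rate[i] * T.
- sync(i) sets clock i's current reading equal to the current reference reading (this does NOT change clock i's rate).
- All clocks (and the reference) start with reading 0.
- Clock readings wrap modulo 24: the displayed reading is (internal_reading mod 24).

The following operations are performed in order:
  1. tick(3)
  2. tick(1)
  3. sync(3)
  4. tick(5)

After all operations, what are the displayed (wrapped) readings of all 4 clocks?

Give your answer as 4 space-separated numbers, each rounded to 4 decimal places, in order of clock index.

After op 1 tick(3): ref=3.0000 raw=[3.3000 6.0000 3.7500 2.4000]
After op 2 tick(1): ref=4.0000 raw=[4.4000 8.0000 5.0000 3.2000]
After op 3 sync(3): ref=4.0000 raw=[4.4000 8.0000 5.0000 4.0000]
After op 4 tick(5): ref=9.0000 raw=[9.9000 18.0000 11.2500 8.0000]
Wrap final raw readings (mod 24): 9.9000 mod 24 = 9.9000; 18.0000 mod 24 = 18.0000; 11.2500 mod 24 = 11.2500; 8.0000 mod 24 = 8.0000

Answer: 9.9000 18.0000 11.2500 8.0000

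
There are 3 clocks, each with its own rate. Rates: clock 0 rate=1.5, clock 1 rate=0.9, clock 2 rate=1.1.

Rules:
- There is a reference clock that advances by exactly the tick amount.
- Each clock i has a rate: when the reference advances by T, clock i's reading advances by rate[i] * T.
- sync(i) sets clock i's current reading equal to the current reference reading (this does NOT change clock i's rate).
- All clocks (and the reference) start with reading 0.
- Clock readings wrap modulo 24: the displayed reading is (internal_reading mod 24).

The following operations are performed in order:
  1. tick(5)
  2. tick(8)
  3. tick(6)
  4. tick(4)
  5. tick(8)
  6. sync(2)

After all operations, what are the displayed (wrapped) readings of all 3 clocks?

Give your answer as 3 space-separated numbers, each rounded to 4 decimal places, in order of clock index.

After op 1 tick(5): ref=5.0000 raw=[7.5000 4.5000 5.5000]
After op 2 tick(8): ref=13.0000 raw=[19.5000 11.7000 14.3000]
After op 3 tick(6): ref=19.0000 raw=[28.5000 17.1000 20.9000]
After op 4 tick(4): ref=23.0000 raw=[34.5000 20.7000 25.3000]
After op 5 tick(8): ref=31.0000 raw=[46.5000 27.9000 34.1000]
After op 6 sync(2): ref=31.0000 raw=[46.5000 27.9000 31.0000]
Wrap final raw readings (mod 24): 46.5000 mod 24 = 22.5000; 27.9000 mod 24 = 3.9000; 31.0000 mod 24 = 7.0000

Answer: 22.5000 3.9000 7.0000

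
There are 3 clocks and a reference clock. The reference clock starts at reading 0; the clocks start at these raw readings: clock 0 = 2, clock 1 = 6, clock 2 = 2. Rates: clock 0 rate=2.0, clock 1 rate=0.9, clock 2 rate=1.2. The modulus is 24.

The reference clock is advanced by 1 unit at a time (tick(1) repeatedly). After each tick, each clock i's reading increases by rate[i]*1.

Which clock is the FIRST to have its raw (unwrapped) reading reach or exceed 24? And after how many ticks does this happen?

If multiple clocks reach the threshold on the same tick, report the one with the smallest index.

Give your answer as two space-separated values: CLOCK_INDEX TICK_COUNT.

Answer: 0 11

Derivation:
clock 0: start=2, rate=2.0, needs 24-2 = 22; ticks = ceil(22/2.0) = ceil(11.0000) = 11; reading at tick 11 = 2 + 2.0*11 = 24.0000
clock 1: start=6, rate=0.9, needs 24-6 = 18; ticks = ceil(18/0.9) = ceil(20.0000) = 20; reading at tick 20 = 6 + 0.9*20 = 24.0000
clock 2: start=2, rate=1.2, needs 24-2 = 22; ticks = ceil(22/1.2) = ceil(18.3333) = 19; reading at tick 19 = 2 + 1.2*19 = 24.8000
Minimum tick count = 11; winners = [0]; smallest index = 0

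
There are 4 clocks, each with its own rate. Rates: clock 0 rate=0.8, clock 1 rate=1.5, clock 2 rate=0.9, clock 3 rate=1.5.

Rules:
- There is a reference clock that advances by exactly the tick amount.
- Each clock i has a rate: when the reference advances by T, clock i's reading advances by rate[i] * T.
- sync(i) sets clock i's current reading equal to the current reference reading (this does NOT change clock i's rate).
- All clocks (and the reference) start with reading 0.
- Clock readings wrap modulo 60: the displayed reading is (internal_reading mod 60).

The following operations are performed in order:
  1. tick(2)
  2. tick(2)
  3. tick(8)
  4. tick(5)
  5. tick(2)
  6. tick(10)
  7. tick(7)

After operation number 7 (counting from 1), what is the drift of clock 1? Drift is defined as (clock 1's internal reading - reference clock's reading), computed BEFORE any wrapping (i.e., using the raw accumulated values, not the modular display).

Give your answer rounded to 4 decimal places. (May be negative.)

After op 1 tick(2): ref=2.0000 raw=[1.6000 3.0000 1.8000 3.0000]
After op 2 tick(2): ref=4.0000 raw=[3.2000 6.0000 3.6000 6.0000]
After op 3 tick(8): ref=12.0000 raw=[9.6000 18.0000 10.8000 18.0000]
After op 4 tick(5): ref=17.0000 raw=[13.6000 25.5000 15.3000 25.5000]
After op 5 tick(2): ref=19.0000 raw=[15.2000 28.5000 17.1000 28.5000]
After op 6 tick(10): ref=29.0000 raw=[23.2000 43.5000 26.1000 43.5000]
After op 7 tick(7): ref=36.0000 raw=[28.8000 54.0000 32.4000 54.0000]
Drift of clock 1 after op 7: 54.0000 - 36.0000 = 18.0000

Answer: 18.0000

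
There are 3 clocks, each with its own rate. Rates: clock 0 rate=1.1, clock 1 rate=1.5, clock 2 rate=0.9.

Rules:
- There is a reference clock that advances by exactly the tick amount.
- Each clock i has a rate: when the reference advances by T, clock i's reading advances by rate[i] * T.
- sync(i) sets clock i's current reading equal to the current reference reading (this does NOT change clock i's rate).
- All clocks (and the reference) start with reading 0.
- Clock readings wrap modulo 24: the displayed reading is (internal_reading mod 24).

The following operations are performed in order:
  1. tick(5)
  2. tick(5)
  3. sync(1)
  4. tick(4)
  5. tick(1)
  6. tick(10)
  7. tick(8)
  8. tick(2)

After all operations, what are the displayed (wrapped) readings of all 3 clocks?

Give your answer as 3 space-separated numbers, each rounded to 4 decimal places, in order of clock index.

Answer: 14.5000 23.5000 7.5000

Derivation:
After op 1 tick(5): ref=5.0000 raw=[5.5000 7.5000 4.5000]
After op 2 tick(5): ref=10.0000 raw=[11.0000 15.0000 9.0000]
After op 3 sync(1): ref=10.0000 raw=[11.0000 10.0000 9.0000]
After op 4 tick(4): ref=14.0000 raw=[15.4000 16.0000 12.6000]
After op 5 tick(1): ref=15.0000 raw=[16.5000 17.5000 13.5000]
After op 6 tick(10): ref=25.0000 raw=[27.5000 32.5000 22.5000]
After op 7 tick(8): ref=33.0000 raw=[36.3000 44.5000 29.7000]
After op 8 tick(2): ref=35.0000 raw=[38.5000 47.5000 31.5000]
Wrap final raw readings (mod 24): 38.5000 mod 24 = 14.5000; 47.5000 mod 24 = 23.5000; 31.5000 mod 24 = 7.5000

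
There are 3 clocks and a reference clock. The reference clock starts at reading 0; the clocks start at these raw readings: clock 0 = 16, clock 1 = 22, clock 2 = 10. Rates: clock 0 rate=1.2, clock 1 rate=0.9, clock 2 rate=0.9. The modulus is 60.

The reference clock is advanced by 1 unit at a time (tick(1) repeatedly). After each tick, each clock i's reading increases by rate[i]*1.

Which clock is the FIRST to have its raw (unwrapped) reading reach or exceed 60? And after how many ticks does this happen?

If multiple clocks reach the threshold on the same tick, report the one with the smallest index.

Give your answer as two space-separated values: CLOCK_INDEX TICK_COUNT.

Answer: 0 37

Derivation:
clock 0: start=16, rate=1.2, needs 60-16 = 44; ticks = ceil(44/1.2) = ceil(36.6667) = 37; reading at tick 37 = 16 + 1.2*37 = 60.4000
clock 1: start=22, rate=0.9, needs 60-22 = 38; ticks = ceil(38/0.9) = ceil(42.2222) = 43; reading at tick 43 = 22 + 0.9*43 = 60.7000
clock 2: start=10, rate=0.9, needs 60-10 = 50; ticks = ceil(50/0.9) = ceil(55.5556) = 56; reading at tick 56 = 10 + 0.9*56 = 60.4000
Minimum tick count = 37; winners = [0]; smallest index = 0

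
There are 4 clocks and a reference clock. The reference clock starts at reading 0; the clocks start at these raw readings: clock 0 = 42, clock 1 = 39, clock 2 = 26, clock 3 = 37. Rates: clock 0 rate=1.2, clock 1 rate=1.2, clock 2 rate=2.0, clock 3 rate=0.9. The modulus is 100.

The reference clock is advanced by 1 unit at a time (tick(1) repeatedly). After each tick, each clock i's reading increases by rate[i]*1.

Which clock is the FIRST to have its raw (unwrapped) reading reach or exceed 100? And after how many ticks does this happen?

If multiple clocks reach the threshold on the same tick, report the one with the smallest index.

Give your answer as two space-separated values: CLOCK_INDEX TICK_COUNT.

Answer: 2 37

Derivation:
clock 0: start=42, rate=1.2, needs 100-42 = 58; ticks = ceil(58/1.2) = ceil(48.3333) = 49; reading at tick 49 = 42 + 1.2*49 = 100.8000
clock 1: start=39, rate=1.2, needs 100-39 = 61; ticks = ceil(61/1.2) = ceil(50.8333) = 51; reading at tick 51 = 39 + 1.2*51 = 100.2000
clock 2: start=26, rate=2.0, needs 100-26 = 74; ticks = ceil(74/2.0) = ceil(37.0000) = 37; reading at tick 37 = 26 + 2.0*37 = 100.0000
clock 3: start=37, rate=0.9, needs 100-37 = 63; ticks = ceil(63/0.9) = ceil(70.0000) = 70; reading at tick 70 = 37 + 0.9*70 = 100.0000
Minimum tick count = 37; winners = [2]; smallest index = 2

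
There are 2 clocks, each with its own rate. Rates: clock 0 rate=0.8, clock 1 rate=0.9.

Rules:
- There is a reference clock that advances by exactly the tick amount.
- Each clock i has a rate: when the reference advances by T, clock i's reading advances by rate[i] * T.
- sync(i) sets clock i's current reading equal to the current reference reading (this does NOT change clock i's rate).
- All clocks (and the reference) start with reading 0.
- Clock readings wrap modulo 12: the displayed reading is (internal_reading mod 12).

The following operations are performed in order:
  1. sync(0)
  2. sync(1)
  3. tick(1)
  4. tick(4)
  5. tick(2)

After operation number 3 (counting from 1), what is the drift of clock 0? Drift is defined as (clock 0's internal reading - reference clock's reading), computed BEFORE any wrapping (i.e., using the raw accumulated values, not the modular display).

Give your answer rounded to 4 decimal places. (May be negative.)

Answer: -0.2000

Derivation:
After op 1 sync(0): ref=0.0000 raw=[0.0000 0.0000]
After op 2 sync(1): ref=0.0000 raw=[0.0000 0.0000]
After op 3 tick(1): ref=1.0000 raw=[0.8000 0.9000]
Drift of clock 0 after op 3: 0.8000 - 1.0000 = -0.2000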